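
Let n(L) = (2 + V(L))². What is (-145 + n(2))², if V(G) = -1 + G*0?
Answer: 20736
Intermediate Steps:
V(G) = -1 (V(G) = -1 + 0 = -1)
n(L) = 1 (n(L) = (2 - 1)² = 1² = 1)
(-145 + n(2))² = (-145 + 1)² = (-144)² = 20736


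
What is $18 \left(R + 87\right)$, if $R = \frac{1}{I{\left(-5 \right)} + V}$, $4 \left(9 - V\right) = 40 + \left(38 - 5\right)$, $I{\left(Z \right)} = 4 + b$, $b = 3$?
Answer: $1558$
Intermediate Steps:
$I{\left(Z \right)} = 7$ ($I{\left(Z \right)} = 4 + 3 = 7$)
$V = - \frac{37}{4}$ ($V = 9 - \frac{40 + \left(38 - 5\right)}{4} = 9 - \frac{40 + 33}{4} = 9 - \frac{73}{4} = - \frac{37}{4} \approx -9.25$)
$R = - \frac{4}{9}$ ($R = \frac{1}{7 - \frac{37}{4}} = \frac{1}{- \frac{9}{4}} = - \frac{4}{9} \approx -0.44444$)
$18 \left(R + 87\right) = 18 \left(- \frac{4}{9} + 87\right) = 18 \cdot \frac{779}{9} = 1558$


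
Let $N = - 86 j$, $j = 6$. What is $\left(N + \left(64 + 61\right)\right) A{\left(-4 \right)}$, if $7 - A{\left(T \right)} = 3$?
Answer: $-1564$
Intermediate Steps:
$N = -516$ ($N = \left(-86\right) 6 = -516$)
$A{\left(T \right)} = 4$ ($A{\left(T \right)} = 7 - 3 = 4$)
$\left(N + \left(64 + 61\right)\right) A{\left(-4 \right)} = \left(-516 + \left(64 + 61\right)\right) 4 = \left(-516 + 125\right) 4 = \left(-391\right) 4 = -1564$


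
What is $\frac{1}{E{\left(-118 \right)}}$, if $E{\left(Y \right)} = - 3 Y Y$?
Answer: $- \frac{1}{41772} \approx -2.3939 \cdot 10^{-5}$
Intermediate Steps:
$E{\left(Y \right)} = - 3 Y^{2}$
$\frac{1}{E{\left(-118 \right)}} = \frac{1}{\left(-3\right) \left(-118\right)^{2}} = \frac{1}{\left(-3\right) 13924} = \frac{1}{-41772} = - \frac{1}{41772}$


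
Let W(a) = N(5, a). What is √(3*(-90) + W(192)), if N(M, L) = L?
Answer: I*√78 ≈ 8.8318*I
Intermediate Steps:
W(a) = a
√(3*(-90) + W(192)) = √(3*(-90) + 192) = √(-270 + 192) = √(-78) = I*√78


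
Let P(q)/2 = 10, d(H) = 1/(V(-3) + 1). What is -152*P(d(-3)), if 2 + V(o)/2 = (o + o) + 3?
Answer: -3040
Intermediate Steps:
V(o) = 2 + 4*o (V(o) = -4 + 2*((o + o) + 3) = -4 + 2*(2*o + 3) = -4 + 2*(3 + 2*o) = -4 + (6 + 4*o) = 2 + 4*o)
d(H) = -⅑ (d(H) = 1/((2 + 4*(-3)) + 1) = 1/((2 - 12) + 1) = 1/(-10 + 1) = 1/(-9) = -⅑)
P(q) = 20 (P(q) = 2*10 = 20)
-152*P(d(-3)) = -152*20 = -3040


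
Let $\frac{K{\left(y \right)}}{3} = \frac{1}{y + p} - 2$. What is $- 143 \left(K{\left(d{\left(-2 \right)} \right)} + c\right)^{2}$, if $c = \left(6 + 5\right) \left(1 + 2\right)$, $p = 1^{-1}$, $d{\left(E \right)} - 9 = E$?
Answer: $- \frac{6858423}{64} \approx -1.0716 \cdot 10^{5}$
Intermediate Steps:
$d{\left(E \right)} = 9 + E$
$p = 1$
$c = 33$ ($c = 11 \cdot 3 = 33$)
$K{\left(y \right)} = -6 + \frac{3}{1 + y}$ ($K{\left(y \right)} = 3 \left(\frac{1}{y + 1} - 2\right) = 3 \left(\frac{1}{1 + y} - 2\right) = 3 \left(-2 + \frac{1}{1 + y}\right) = -6 + \frac{3}{1 + y}$)
$- 143 \left(K{\left(d{\left(-2 \right)} \right)} + c\right)^{2} = - 143 \left(\frac{3 \left(-1 - 2 \left(9 - 2\right)\right)}{1 + \left(9 - 2\right)} + 33\right)^{2} = - 143 \left(\frac{3 \left(-1 - 14\right)}{1 + 7} + 33\right)^{2} = - 143 \left(\frac{3 \left(-1 - 14\right)}{8} + 33\right)^{2} = - 143 \left(3 \cdot \frac{1}{8} \left(-15\right) + 33\right)^{2} = - 143 \left(- \frac{45}{8} + 33\right)^{2} = - 143 \left(\frac{219}{8}\right)^{2} = \left(-143\right) \frac{47961}{64} = - \frac{6858423}{64}$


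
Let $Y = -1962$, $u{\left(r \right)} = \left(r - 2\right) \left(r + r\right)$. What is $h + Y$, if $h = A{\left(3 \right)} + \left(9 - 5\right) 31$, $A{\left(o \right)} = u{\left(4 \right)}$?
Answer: $-1822$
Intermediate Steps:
$u{\left(r \right)} = 2 r \left(-2 + r\right)$ ($u{\left(r \right)} = \left(-2 + r\right) 2 r = 2 r \left(-2 + r\right)$)
$A{\left(o \right)} = 16$ ($A{\left(o \right)} = 2 \cdot 4 \left(-2 + 4\right) = 2 \cdot 4 \cdot 2 = 16$)
$h = 140$ ($h = 16 + \left(9 - 5\right) 31 = 16 + 4 \cdot 31 = 16 + 124 = 140$)
$h + Y = 140 - 1962 = -1822$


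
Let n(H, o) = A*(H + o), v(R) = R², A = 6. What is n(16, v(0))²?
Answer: 9216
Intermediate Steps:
n(H, o) = 6*H + 6*o (n(H, o) = 6*(H + o) = 6*H + 6*o)
n(16, v(0))² = (6*16 + 6*0²)² = (96 + 6*0)² = (96 + 0)² = 96² = 9216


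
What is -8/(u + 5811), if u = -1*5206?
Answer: -8/605 ≈ -0.013223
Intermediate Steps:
u = -5206
-8/(u + 5811) = -8/(-5206 + 5811) = -8/605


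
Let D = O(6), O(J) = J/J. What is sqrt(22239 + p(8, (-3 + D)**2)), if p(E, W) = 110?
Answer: sqrt(22349) ≈ 149.50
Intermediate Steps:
O(J) = 1
D = 1
sqrt(22239 + p(8, (-3 + D)**2)) = sqrt(22239 + 110) = sqrt(22349)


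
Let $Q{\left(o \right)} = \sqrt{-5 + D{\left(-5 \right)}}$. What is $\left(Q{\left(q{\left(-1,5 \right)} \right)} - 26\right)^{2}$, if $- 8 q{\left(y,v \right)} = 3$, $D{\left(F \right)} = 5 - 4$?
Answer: $672 - 104 i \approx 672.0 - 104.0 i$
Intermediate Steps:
$D{\left(F \right)} = 1$ ($D{\left(F \right)} = 5 - 4 = 1$)
$q{\left(y,v \right)} = - \frac{3}{8}$ ($q{\left(y,v \right)} = \left(- \frac{1}{8}\right) 3 = - \frac{3}{8}$)
$Q{\left(o \right)} = 2 i$ ($Q{\left(o \right)} = \sqrt{-5 + 1} = \sqrt{-4} = 2 i$)
$\left(Q{\left(q{\left(-1,5 \right)} \right)} - 26\right)^{2} = \left(2 i - 26\right)^{2} = \left(-26 + 2 i\right)^{2}$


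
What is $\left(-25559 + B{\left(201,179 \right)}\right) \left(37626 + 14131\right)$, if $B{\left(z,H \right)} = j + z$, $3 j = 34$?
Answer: $- \frac{3935602280}{3} \approx -1.3119 \cdot 10^{9}$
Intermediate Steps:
$j = \frac{34}{3}$ ($j = \frac{1}{3} \cdot 34 = \frac{34}{3} \approx 11.333$)
$B{\left(z,H \right)} = \frac{34}{3} + z$
$\left(-25559 + B{\left(201,179 \right)}\right) \left(37626 + 14131\right) = \left(-25559 + \left(\frac{34}{3} + 201\right)\right) \left(37626 + 14131\right) = \left(-25559 + \frac{637}{3}\right) 51757 = \left(- \frac{76040}{3}\right) 51757 = - \frac{3935602280}{3}$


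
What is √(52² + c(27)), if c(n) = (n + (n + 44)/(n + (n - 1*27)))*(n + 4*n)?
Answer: 4*√419 ≈ 81.878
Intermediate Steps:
c(n) = 5*n*(n + (44 + n)/(-27 + 2*n)) (c(n) = (n + (44 + n)/(n + (n - 27)))*(5*n) = (n + (44 + n)/(n + (-27 + n)))*(5*n) = (n + (44 + n)/(-27 + 2*n))*(5*n) = 5*n*(n + (44 + n)/(-27 + 2*n)))
√(52² + c(27)) = √(52² + 10*27*(22 + 27² - 13*27)/(-27 + 2*27)) = √(2704 + 10*27*(22 + 729 - 351)/(-27 + 54)) = √(2704 + 10*27*400/27) = √(2704 + 10*27*(1/27)*400) = √(2704 + 4000) = √6704 = 4*√419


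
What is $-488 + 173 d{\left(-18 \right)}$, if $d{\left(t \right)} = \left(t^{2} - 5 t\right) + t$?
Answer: $68020$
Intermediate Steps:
$d{\left(t \right)} = t^{2} - 4 t$
$-488 + 173 d{\left(-18 \right)} = -488 + 173 \left(- 18 \left(-4 - 18\right)\right) = -488 + 173 \left(\left(-18\right) \left(-22\right)\right) = -488 + 173 \cdot 396 = -488 + 68508 = 68020$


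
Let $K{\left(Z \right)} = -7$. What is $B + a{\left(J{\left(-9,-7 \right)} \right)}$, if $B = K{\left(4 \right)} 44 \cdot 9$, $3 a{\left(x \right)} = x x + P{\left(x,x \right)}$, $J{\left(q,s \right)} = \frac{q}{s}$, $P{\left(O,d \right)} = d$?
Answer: $- \frac{135780}{49} \approx -2771.0$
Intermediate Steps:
$a{\left(x \right)} = \frac{x}{3} + \frac{x^{2}}{3}$ ($a{\left(x \right)} = \frac{x x + x}{3} = \frac{x^{2} + x}{3} = \frac{x + x^{2}}{3} = \frac{x}{3} + \frac{x^{2}}{3}$)
$B = -2772$ ($B = \left(-7\right) 44 \cdot 9 = \left(-308\right) 9 = -2772$)
$B + a{\left(J{\left(-9,-7 \right)} \right)} = -2772 + \frac{- \frac{9}{-7} \left(1 - \frac{9}{-7}\right)}{3} = -2772 + \frac{\left(-9\right) \left(- \frac{1}{7}\right) \left(1 - - \frac{9}{7}\right)}{3} = -2772 + \frac{1}{3} \cdot \frac{9}{7} \left(1 + \frac{9}{7}\right) = -2772 + \frac{1}{3} \cdot \frac{9}{7} \cdot \frac{16}{7} = -2772 + \frac{48}{49} = - \frac{135780}{49}$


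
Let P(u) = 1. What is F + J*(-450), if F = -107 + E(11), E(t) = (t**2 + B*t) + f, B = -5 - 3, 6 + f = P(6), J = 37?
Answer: -16729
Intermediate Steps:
f = -5 (f = -6 + 1 = -5)
B = -8
E(t) = -5 + t**2 - 8*t (E(t) = (t**2 - 8*t) - 5 = -5 + t**2 - 8*t)
F = -79 (F = -107 + (-5 + 11**2 - 8*11) = -107 + (-5 + 121 - 88) = -107 + 28 = -79)
F + J*(-450) = -79 + 37*(-450) = -79 - 16650 = -16729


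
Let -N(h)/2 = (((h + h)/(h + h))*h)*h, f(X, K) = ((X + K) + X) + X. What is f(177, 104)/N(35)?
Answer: -127/490 ≈ -0.25918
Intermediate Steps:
f(X, K) = K + 3*X (f(X, K) = ((K + X) + X) + X = (K + 2*X) + X = K + 3*X)
N(h) = -2*h**2 (N(h) = -2*((h + h)/(h + h))*h*h = -2*((2*h)/((2*h)))*h*h = -2*((2*h)*(1/(2*h)))*h*h = -2*1*h*h = -2*h*h = -2*h**2)
f(177, 104)/N(35) = (104 + 3*177)/((-2*35**2)) = (104 + 531)/((-2*1225)) = 635/(-2450) = 635*(-1/2450) = -127/490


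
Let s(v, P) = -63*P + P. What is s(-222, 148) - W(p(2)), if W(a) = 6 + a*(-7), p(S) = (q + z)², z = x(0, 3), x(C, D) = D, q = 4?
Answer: -8839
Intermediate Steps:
z = 3
s(v, P) = -62*P
p(S) = 49 (p(S) = (4 + 3)² = 7² = 49)
W(a) = 6 - 7*a
s(-222, 148) - W(p(2)) = -62*148 - (6 - 7*49) = -9176 - (6 - 343) = -9176 - 1*(-337) = -9176 + 337 = -8839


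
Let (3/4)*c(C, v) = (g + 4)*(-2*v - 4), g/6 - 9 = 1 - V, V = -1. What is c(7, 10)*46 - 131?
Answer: -103171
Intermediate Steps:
g = 66 (g = 54 + 6*(1 - 1*(-1)) = 54 + 6*(1 + 1) = 54 + 6*2 = 54 + 12 = 66)
c(C, v) = -1120/3 - 560*v/3 (c(C, v) = 4*((66 + 4)*(-2*v - 4))/3 = 4*(70*(-4 - 2*v))/3 = 4*(-280 - 140*v)/3 = -1120/3 - 560*v/3)
c(7, 10)*46 - 131 = (-1120/3 - 560/3*10)*46 - 131 = (-1120/3 - 5600/3)*46 - 131 = -2240*46 - 131 = -103040 - 131 = -103171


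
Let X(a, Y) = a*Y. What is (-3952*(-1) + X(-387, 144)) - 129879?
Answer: -181655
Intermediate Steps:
X(a, Y) = Y*a
(-3952*(-1) + X(-387, 144)) - 129879 = (-3952*(-1) + 144*(-387)) - 129879 = (3952 - 55728) - 129879 = -51776 - 129879 = -181655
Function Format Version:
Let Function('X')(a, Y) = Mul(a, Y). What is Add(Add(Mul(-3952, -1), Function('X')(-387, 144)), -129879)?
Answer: -181655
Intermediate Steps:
Function('X')(a, Y) = Mul(Y, a)
Add(Add(Mul(-3952, -1), Function('X')(-387, 144)), -129879) = Add(Add(Mul(-3952, -1), Mul(144, -387)), -129879) = Add(Add(3952, -55728), -129879) = Add(-51776, -129879) = -181655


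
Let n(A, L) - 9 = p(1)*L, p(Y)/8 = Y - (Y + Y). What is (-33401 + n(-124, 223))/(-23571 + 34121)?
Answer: -17588/5275 ≈ -3.3342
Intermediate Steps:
p(Y) = -8*Y (p(Y) = 8*(Y - (Y + Y)) = 8*(Y - 2*Y) = 8*(-Y) = -8*Y)
n(A, L) = 9 - 8*L (n(A, L) = 9 + (-8*1)*L = 9 - 8*L)
(-33401 + n(-124, 223))/(-23571 + 34121) = (-33401 + (9 - 8*223))/(-23571 + 34121) = (-33401 + (9 - 1784))/10550 = (-33401 - 1775)*(1/10550) = -35176*1/10550 = -17588/5275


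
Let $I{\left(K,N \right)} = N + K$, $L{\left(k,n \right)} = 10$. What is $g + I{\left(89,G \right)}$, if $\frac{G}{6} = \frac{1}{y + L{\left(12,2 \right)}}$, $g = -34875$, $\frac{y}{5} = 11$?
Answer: $- \frac{2261084}{65} \approx -34786.0$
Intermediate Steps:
$y = 55$ ($y = 5 \cdot 11 = 55$)
$G = \frac{6}{65}$ ($G = \frac{6}{55 + 10} = \frac{6}{65} \approx 0.092308$)
$I{\left(K,N \right)} = K + N$
$g + I{\left(89,G \right)} = -34875 + \left(89 + \frac{6}{65}\right) = -34875 + \frac{5791}{65} = - \frac{2261084}{65}$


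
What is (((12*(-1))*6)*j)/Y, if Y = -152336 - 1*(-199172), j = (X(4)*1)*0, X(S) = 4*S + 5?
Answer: 0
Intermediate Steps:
X(S) = 5 + 4*S
j = 0 (j = ((5 + 4*4)*1)*0 = ((5 + 16)*1)*0 = (21*1)*0 = 21*0 = 0)
Y = 46836 (Y = -152336 + 199172 = 46836)
(((12*(-1))*6)*j)/Y = (((12*(-1))*6)*0)/46836 = (-12*6*0)*(1/46836) = -72*0*(1/46836) = 0*(1/46836) = 0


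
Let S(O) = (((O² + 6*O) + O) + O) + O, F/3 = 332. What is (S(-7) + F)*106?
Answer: 104092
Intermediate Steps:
F = 996 (F = 3*332 = 996)
S(O) = O² + 9*O (S(O) = ((O² + 7*O) + O) + O = (O² + 8*O) + O = O² + 9*O)
(S(-7) + F)*106 = (-7*(9 - 7) + 996)*106 = (-7*2 + 996)*106 = (-14 + 996)*106 = 982*106 = 104092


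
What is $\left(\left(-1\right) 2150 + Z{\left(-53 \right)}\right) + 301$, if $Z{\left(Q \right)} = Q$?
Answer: $-1902$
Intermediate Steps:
$\left(\left(-1\right) 2150 + Z{\left(-53 \right)}\right) + 301 = \left(\left(-1\right) 2150 - 53\right) + 301 = \left(-2150 - 53\right) + 301 = -2203 + 301 = -1902$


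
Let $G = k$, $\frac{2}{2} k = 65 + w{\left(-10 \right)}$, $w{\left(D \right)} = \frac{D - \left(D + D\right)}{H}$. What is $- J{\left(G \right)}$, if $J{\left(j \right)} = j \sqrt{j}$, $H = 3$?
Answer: $- \frac{205 \sqrt{615}}{9} \approx -564.87$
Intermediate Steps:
$w{\left(D \right)} = - \frac{D}{3}$ ($w{\left(D \right)} = \frac{D - \left(D + D\right)}{3} = \left(D - 2 D\right) \frac{1}{3} = - D \frac{1}{3} = - \frac{D}{3}$)
$k = \frac{205}{3}$ ($k = 65 - - \frac{10}{3} = 65 + \frac{10}{3} = \frac{205}{3} \approx 68.333$)
$G = \frac{205}{3} \approx 68.333$
$J{\left(j \right)} = j^{\frac{3}{2}}$
$- J{\left(G \right)} = - \left(\frac{205}{3}\right)^{\frac{3}{2}} = - \frac{205 \sqrt{615}}{9}$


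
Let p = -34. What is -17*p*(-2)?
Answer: -1156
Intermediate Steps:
-17*p*(-2) = -17*(-34)*(-2) = 578*(-2) = -1156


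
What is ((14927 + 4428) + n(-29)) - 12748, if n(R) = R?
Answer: 6578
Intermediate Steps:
((14927 + 4428) + n(-29)) - 12748 = ((14927 + 4428) - 29) - 12748 = (19355 - 29) - 12748 = 19326 - 12748 = 6578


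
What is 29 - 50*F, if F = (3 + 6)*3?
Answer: -1321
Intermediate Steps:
F = 27 (F = 9*3 = 27)
29 - 50*F = 29 - 50*27 = 29 - 1350 = -1321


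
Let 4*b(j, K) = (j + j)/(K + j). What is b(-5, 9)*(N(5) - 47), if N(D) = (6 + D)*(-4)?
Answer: 455/8 ≈ 56.875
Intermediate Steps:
b(j, K) = j/(2*(K + j)) (b(j, K) = ((j + j)/(K + j))/4 = ((2*j)/(K + j))/4 = (2*j/(K + j))/4 = j/(2*(K + j)))
N(D) = -24 - 4*D
b(-5, 9)*(N(5) - 47) = ((½)*(-5)/(9 - 5))*((-24 - 4*5) - 47) = ((½)*(-5)/4)*((-24 - 20) - 47) = ((½)*(-5)*(¼))*(-44 - 47) = -5/8*(-91) = 455/8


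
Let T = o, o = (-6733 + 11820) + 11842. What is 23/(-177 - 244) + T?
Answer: 7127086/421 ≈ 16929.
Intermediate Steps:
o = 16929 (o = 5087 + 11842 = 16929)
T = 16929
23/(-177 - 244) + T = 23/(-177 - 244) + 16929 = 23/(-421) + 16929 = -1/421*23 + 16929 = -23/421 + 16929 = 7127086/421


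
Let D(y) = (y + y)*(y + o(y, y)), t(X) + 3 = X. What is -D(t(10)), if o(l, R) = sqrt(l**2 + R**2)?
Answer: -98 - 98*sqrt(2) ≈ -236.59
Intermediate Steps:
o(l, R) = sqrt(R**2 + l**2)
t(X) = -3 + X
D(y) = 2*y*(y + sqrt(2)*sqrt(y**2)) (D(y) = (y + y)*(y + sqrt(y**2 + y**2)) = (2*y)*(y + sqrt(2*y**2)) = (2*y)*(y + sqrt(2)*sqrt(y**2)) = 2*y*(y + sqrt(2)*sqrt(y**2)))
-D(t(10)) = -2*(-3 + 10)*((-3 + 10) + sqrt(2)*sqrt((-3 + 10)**2)) = -2*7*(7 + sqrt(2)*sqrt(7**2)) = -2*7*(7 + sqrt(2)*sqrt(49)) = -2*7*(7 + sqrt(2)*7) = -2*7*(7 + 7*sqrt(2)) = -(98 + 98*sqrt(2)) = -98 - 98*sqrt(2)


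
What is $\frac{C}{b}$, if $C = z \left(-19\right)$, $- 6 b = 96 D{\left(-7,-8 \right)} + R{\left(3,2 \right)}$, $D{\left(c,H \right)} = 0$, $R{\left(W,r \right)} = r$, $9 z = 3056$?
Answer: $\frac{58064}{3} \approx 19355.0$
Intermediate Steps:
$z = \frac{3056}{9}$ ($z = \frac{1}{9} \cdot 3056 = \frac{3056}{9} \approx 339.56$)
$b = - \frac{1}{3}$ ($b = - \frac{96 \cdot 0 + 2}{6} = - \frac{0 + 2}{6} = \left(- \frac{1}{6}\right) 2 = - \frac{1}{3} \approx -0.33333$)
$C = - \frac{58064}{9}$ ($C = \frac{3056}{9} \left(-19\right) = - \frac{58064}{9} \approx -6451.6$)
$\frac{C}{b} = - \frac{58064}{9 \left(- \frac{1}{3}\right)} = \left(- \frac{58064}{9}\right) \left(-3\right) = \frac{58064}{3}$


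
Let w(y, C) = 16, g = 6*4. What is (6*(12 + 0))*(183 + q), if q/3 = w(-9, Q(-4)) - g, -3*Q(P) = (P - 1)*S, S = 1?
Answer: 11448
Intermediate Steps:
g = 24
Q(P) = ⅓ - P/3 (Q(P) = -(P - 1)/3 = -(-1 + P)/3 = ⅓ - P/3)
q = -24 (q = 3*(16 - 1*24) = 3*(16 - 24) = 3*(-8) = -24)
(6*(12 + 0))*(183 + q) = (6*(12 + 0))*(183 - 24) = (6*12)*159 = 72*159 = 11448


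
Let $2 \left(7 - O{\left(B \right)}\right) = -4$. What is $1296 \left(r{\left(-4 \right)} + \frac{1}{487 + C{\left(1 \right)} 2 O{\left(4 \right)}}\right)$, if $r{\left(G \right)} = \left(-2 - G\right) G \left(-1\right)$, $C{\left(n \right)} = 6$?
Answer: $\frac{6170256}{595} \approx 10370.0$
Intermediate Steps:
$O{\left(B \right)} = 9$ ($O{\left(B \right)} = 7 - -2 = 7 + 2 = 9$)
$r{\left(G \right)} = - G \left(-2 - G\right)$ ($r{\left(G \right)} = G \left(-2 - G\right) \left(-1\right) = - G \left(-2 - G\right)$)
$1296 \left(r{\left(-4 \right)} + \frac{1}{487 + C{\left(1 \right)} 2 O{\left(4 \right)}}\right) = 1296 \left(- 4 \left(2 - 4\right) + \frac{1}{487 + 6 \cdot 2 \cdot 9}\right) = 1296 \left(\left(-4\right) \left(-2\right) + \frac{1}{487 + 12 \cdot 9}\right) = 1296 \left(8 + \frac{1}{487 + 108}\right) = 1296 \left(8 + \frac{1}{595}\right) = 1296 \cdot \frac{4761}{595} = \frac{6170256}{595}$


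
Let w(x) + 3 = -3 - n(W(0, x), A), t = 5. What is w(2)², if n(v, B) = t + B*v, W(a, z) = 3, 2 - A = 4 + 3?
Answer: 16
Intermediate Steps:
A = -5 (A = 2 - (4 + 3) = 2 - 1*7 = 2 - 7 = -5)
n(v, B) = 5 + B*v
w(x) = 4 (w(x) = -3 + (-3 - (5 - 5*3)) = -3 + (-3 - (5 - 15)) = -3 + (-3 - 1*(-10)) = -3 + (-3 + 10) = -3 + 7 = 4)
w(2)² = 4² = 16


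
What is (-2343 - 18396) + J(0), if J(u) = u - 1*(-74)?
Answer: -20665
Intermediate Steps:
J(u) = 74 + u (J(u) = u + 74 = 74 + u)
(-2343 - 18396) + J(0) = (-2343 - 18396) + (74 + 0) = -20739 + 74 = -20665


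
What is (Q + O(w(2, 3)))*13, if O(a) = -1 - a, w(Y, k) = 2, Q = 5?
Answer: 26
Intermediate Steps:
(Q + O(w(2, 3)))*13 = (5 + (-1 - 1*2))*13 = (5 + (-1 - 2))*13 = (5 - 3)*13 = 2*13 = 26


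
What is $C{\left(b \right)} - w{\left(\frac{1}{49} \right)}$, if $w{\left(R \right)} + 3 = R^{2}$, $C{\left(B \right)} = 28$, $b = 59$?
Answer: $\frac{74430}{2401} \approx 31.0$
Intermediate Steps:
$w{\left(R \right)} = -3 + R^{2}$
$C{\left(b \right)} - w{\left(\frac{1}{49} \right)} = 28 - \left(-3 + \left(\frac{1}{49}\right)^{2}\right) = 28 - \left(-3 + \frac{1}{2401}\right) = 28 - - \frac{7202}{2401} = 28 + \frac{7202}{2401} = \frac{74430}{2401}$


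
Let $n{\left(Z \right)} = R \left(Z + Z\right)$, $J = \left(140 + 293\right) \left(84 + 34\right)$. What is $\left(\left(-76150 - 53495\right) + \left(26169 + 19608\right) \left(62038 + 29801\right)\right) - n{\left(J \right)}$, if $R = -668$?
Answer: $4272245842$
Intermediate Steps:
$J = 51094$ ($J = 433 \cdot 118 = 51094$)
$n{\left(Z \right)} = - 1336 Z$ ($n{\left(Z \right)} = - 668 \left(Z + Z\right) = - 668 \cdot 2 Z = - 1336 Z$)
$\left(\left(-76150 - 53495\right) + \left(26169 + 19608\right) \left(62038 + 29801\right)\right) - n{\left(J \right)} = \left(\left(-76150 - 53495\right) + \left(26169 + 19608\right) \left(62038 + 29801\right)\right) - \left(-1336\right) 51094 = \left(-129645 + 45777 \cdot 91839\right) - -68261584 = \left(-129645 + 4204113903\right) + 68261584 = 4203984258 + 68261584 = 4272245842$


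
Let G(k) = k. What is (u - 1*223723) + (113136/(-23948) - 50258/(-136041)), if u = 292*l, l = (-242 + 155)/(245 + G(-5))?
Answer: -3646142033570419/16289549340 ≈ -2.2383e+5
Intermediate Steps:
l = -29/80 (l = (-242 + 155)/(245 - 5) = -87/240 = -87*1/240 = -29/80 ≈ -0.36250)
u = -2117/20 (u = 292*(-29/80) = -2117/20 ≈ -105.85)
(u - 1*223723) + (113136/(-23948) - 50258/(-136041)) = (-2117/20 - 1*223723) + (113136/(-23948) - 50258/(-136041)) = (-2117/20 - 223723) + (113136*(-1/23948) - 50258*(-1/136041)) = -4476577/20 + (-28284/5987 + 50258/136041) = -4476577/20 - 3546888998/814477467 = -3646142033570419/16289549340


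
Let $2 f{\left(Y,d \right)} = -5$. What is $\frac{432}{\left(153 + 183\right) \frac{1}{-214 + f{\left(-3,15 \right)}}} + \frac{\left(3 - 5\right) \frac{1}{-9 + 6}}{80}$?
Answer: $- \frac{233813}{840} \approx -278.35$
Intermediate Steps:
$f{\left(Y,d \right)} = - \frac{5}{2}$ ($f{\left(Y,d \right)} = \frac{1}{2} \left(-5\right) = - \frac{5}{2}$)
$\frac{432}{\left(153 + 183\right) \frac{1}{-214 + f{\left(-3,15 \right)}}} + \frac{\left(3 - 5\right) \frac{1}{-9 + 6}}{80} = \frac{432}{\left(153 + 183\right) \frac{1}{-214 - \frac{5}{2}}} + \frac{\left(3 - 5\right) \frac{1}{-9 + 6}}{80} = \frac{432}{336 \frac{1}{- \frac{433}{2}}} + - \frac{2}{-3} \cdot \frac{1}{80} = \frac{432}{336 \left(- \frac{2}{433}\right)} + \left(-2\right) \left(- \frac{1}{3}\right) \frac{1}{80} = \frac{432}{- \frac{672}{433}} + \frac{2}{3} \cdot \frac{1}{80} = 432 \left(- \frac{433}{672}\right) + \frac{1}{120} = - \frac{3897}{14} + \frac{1}{120} = - \frac{233813}{840}$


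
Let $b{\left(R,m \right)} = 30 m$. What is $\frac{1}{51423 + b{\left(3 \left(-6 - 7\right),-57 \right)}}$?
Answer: $\frac{1}{49713} \approx 2.0115 \cdot 10^{-5}$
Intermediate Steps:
$\frac{1}{51423 + b{\left(3 \left(-6 - 7\right),-57 \right)}} = \frac{1}{51423 + 30 \left(-57\right)} = \frac{1}{51423 - 1710} = \frac{1}{49713}$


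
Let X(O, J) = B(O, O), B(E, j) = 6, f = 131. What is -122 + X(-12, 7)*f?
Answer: 664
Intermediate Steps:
X(O, J) = 6
-122 + X(-12, 7)*f = -122 + 6*131 = -122 + 786 = 664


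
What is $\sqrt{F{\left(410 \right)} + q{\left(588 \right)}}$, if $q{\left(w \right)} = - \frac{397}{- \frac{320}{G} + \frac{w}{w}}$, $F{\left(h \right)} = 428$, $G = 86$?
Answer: $\frac{\sqrt{872911}}{39} \approx 23.956$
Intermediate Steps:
$q{\left(w \right)} = \frac{17071}{117}$ ($q{\left(w \right)} = - \frac{397}{- \frac{320}{86} + \frac{w}{w}} = - \frac{397}{\left(-320\right) \frac{1}{86} + 1} = - \frac{397}{- \frac{160}{43} + 1} = - \frac{397}{- \frac{117}{43}} = \left(-397\right) \left(- \frac{43}{117}\right) = \frac{17071}{117}$)
$\sqrt{F{\left(410 \right)} + q{\left(588 \right)}} = \sqrt{428 + \frac{17071}{117}} = \sqrt{\frac{67147}{117}} = \frac{\sqrt{872911}}{39}$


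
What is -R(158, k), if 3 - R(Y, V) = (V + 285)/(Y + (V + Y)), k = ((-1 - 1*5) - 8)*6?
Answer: -495/232 ≈ -2.1336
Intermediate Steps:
k = -84 (k = ((-1 - 5) - 8)*6 = (-6 - 8)*6 = -14*6 = -84)
R(Y, V) = 3 - (285 + V)/(V + 2*Y) (R(Y, V) = 3 - (V + 285)/(Y + (V + Y)) = 3 - (285 + V)/(V + 2*Y))
-R(158, k) = -(-285 + 2*(-84) + 6*158)/(-84 + 2*158) = -(-285 - 168 + 948)/(-84 + 316) = -495/232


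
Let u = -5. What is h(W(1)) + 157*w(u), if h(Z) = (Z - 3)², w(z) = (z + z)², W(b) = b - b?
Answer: 15709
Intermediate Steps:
W(b) = 0
w(z) = 4*z² (w(z) = (2*z)² = 4*z²)
h(Z) = (-3 + Z)²
h(W(1)) + 157*w(u) = (-3 + 0)² + 157*(4*(-5)²) = (-3)² + 157*(4*25) = 9 + 157*100 = 9 + 15700 = 15709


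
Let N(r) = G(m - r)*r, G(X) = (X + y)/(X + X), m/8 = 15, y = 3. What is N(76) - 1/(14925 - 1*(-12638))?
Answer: 24613737/606386 ≈ 40.591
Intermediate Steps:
m = 120 (m = 8*15 = 120)
G(X) = (3 + X)/(2*X) (G(X) = (X + 3)/(X + X) = (3 + X)/((2*X)) = (3 + X)*(1/(2*X)) = (3 + X)/(2*X))
N(r) = r*(123 - r)/(2*(120 - r)) (N(r) = ((3 + (120 - r))/(2*(120 - r)))*r = ((123 - r)/(2*(120 - r)))*r = r*(123 - r)/(2*(120 - r)))
N(76) - 1/(14925 - 1*(-12638)) = (½)*76*(-123 + 76)/(-120 + 76) - 1/(14925 - 1*(-12638)) = (½)*76*(-47)/(-44) - 1/(14925 + 12638) = (½)*76*(-1/44)*(-47) - 1/27563 = 893/22 - 1*1/27563 = 893/22 - 1/27563 = 24613737/606386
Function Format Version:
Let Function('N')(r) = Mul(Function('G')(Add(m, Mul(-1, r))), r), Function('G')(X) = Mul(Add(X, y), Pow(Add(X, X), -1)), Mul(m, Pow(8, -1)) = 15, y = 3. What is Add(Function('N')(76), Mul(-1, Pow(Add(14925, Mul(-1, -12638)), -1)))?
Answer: Rational(24613737, 606386) ≈ 40.591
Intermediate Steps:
m = 120 (m = Mul(8, 15) = 120)
Function('G')(X) = Mul(Rational(1, 2), Pow(X, -1), Add(3, X)) (Function('G')(X) = Mul(Add(X, 3), Pow(Add(X, X), -1)) = Mul(Add(3, X), Pow(Mul(2, X), -1)) = Mul(Add(3, X), Mul(Rational(1, 2), Pow(X, -1))) = Mul(Rational(1, 2), Pow(X, -1), Add(3, X)))
Function('N')(r) = Mul(Rational(1, 2), r, Pow(Add(120, Mul(-1, r)), -1), Add(123, Mul(-1, r))) (Function('N')(r) = Mul(Mul(Rational(1, 2), Pow(Add(120, Mul(-1, r)), -1), Add(3, Add(120, Mul(-1, r)))), r) = Mul(Mul(Rational(1, 2), Pow(Add(120, Mul(-1, r)), -1), Add(123, Mul(-1, r))), r) = Mul(Rational(1, 2), r, Pow(Add(120, Mul(-1, r)), -1), Add(123, Mul(-1, r))))
Add(Function('N')(76), Mul(-1, Pow(Add(14925, Mul(-1, -12638)), -1))) = Add(Mul(Rational(1, 2), 76, Pow(Add(-120, 76), -1), Add(-123, 76)), Mul(-1, Pow(Add(14925, Mul(-1, -12638)), -1))) = Add(Mul(Rational(1, 2), 76, Pow(-44, -1), -47), Mul(-1, Pow(Add(14925, 12638), -1))) = Add(Mul(Rational(1, 2), 76, Rational(-1, 44), -47), Mul(-1, Pow(27563, -1))) = Add(Rational(893, 22), Mul(-1, Rational(1, 27563))) = Add(Rational(893, 22), Rational(-1, 27563)) = Rational(24613737, 606386)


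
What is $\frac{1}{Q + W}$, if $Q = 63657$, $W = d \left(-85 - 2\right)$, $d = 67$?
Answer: $\frac{1}{57828} \approx 1.7293 \cdot 10^{-5}$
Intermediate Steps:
$W = -5829$ ($W = 67 \left(-85 - 2\right) = 67 \left(-87\right) = -5829$)
$\frac{1}{Q + W} = \frac{1}{63657 - 5829} = \frac{1}{57828}$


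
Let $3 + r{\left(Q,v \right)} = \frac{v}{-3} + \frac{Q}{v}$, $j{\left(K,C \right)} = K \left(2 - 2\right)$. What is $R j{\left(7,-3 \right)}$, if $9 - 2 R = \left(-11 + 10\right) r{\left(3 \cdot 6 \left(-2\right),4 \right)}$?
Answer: $0$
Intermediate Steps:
$j{\left(K,C \right)} = 0$ ($j{\left(K,C \right)} = K 0 = 0$)
$r{\left(Q,v \right)} = -3 - \frac{v}{3} + \frac{Q}{v}$ ($r{\left(Q,v \right)} = -3 + \left(\frac{v}{-3} + \frac{Q}{v}\right) = -3 + \left(v \left(- \frac{1}{3}\right) + \frac{Q}{v}\right) = -3 + \left(- \frac{v}{3} + \frac{Q}{v}\right) = -3 - \frac{v}{3} + \frac{Q}{v}$)
$R = - \frac{13}{6}$ ($R = \frac{9}{2} - \frac{\left(-11 + 10\right) \left(-3 - \frac{4}{3} + \frac{3 \cdot 6 \left(-2\right)}{4}\right)}{2} = \frac{9}{2} - \frac{\left(-1\right) \left(-3 - \frac{4}{3} + 18 \left(-2\right) \frac{1}{4}\right)}{2} = \frac{9}{2} - \frac{\left(-1\right) \left(-3 - \frac{4}{3} - 9\right)}{2} = \frac{9}{2} - \frac{\left(-1\right) \left(- \frac{40}{3}\right)}{2} = \frac{9}{2} - \frac{20}{3} = - \frac{13}{6} \approx -2.1667$)
$R j{\left(7,-3 \right)} = \left(- \frac{13}{6}\right) 0 = 0$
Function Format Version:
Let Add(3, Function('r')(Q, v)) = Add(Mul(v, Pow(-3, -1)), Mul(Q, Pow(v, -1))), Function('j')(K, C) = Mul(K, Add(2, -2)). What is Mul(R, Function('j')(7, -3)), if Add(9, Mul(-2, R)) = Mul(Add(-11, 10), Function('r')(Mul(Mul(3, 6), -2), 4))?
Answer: 0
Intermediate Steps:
Function('j')(K, C) = 0 (Function('j')(K, C) = Mul(K, 0) = 0)
Function('r')(Q, v) = Add(-3, Mul(Rational(-1, 3), v), Mul(Q, Pow(v, -1))) (Function('r')(Q, v) = Add(-3, Add(Mul(v, Pow(-3, -1)), Mul(Q, Pow(v, -1)))) = Add(-3, Add(Mul(v, Rational(-1, 3)), Mul(Q, Pow(v, -1)))) = Add(-3, Add(Mul(Rational(-1, 3), v), Mul(Q, Pow(v, -1)))) = Add(-3, Mul(Rational(-1, 3), v), Mul(Q, Pow(v, -1))))
R = Rational(-13, 6) (R = Add(Rational(9, 2), Mul(Rational(-1, 2), Mul(Add(-11, 10), Add(-3, Mul(Rational(-1, 3), 4), Mul(Mul(Mul(3, 6), -2), Pow(4, -1)))))) = Add(Rational(9, 2), Mul(Rational(-1, 2), Mul(-1, Add(-3, Rational(-4, 3), Mul(Mul(18, -2), Rational(1, 4)))))) = Add(Rational(9, 2), Mul(Rational(-1, 2), Mul(-1, Add(-3, Rational(-4, 3), Mul(-36, Rational(1, 4)))))) = Add(Rational(9, 2), Mul(Rational(-1, 2), Mul(-1, Add(-3, Rational(-4, 3), -9)))) = Add(Rational(9, 2), Mul(Rational(-1, 2), Mul(-1, Rational(-40, 3)))) = Add(Rational(9, 2), Mul(Rational(-1, 2), Rational(40, 3))) = Add(Rational(9, 2), Rational(-20, 3)) = Rational(-13, 6) ≈ -2.1667)
Mul(R, Function('j')(7, -3)) = Mul(Rational(-13, 6), 0) = 0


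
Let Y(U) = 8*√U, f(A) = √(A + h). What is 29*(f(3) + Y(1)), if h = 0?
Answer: 232 + 29*√3 ≈ 282.23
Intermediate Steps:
f(A) = √A (f(A) = √(A + 0) = √A)
29*(f(3) + Y(1)) = 29*(√3 + 8*√1) = 29*(√3 + 8*1) = 29*(√3 + 8) = 29*(8 + √3) = 232 + 29*√3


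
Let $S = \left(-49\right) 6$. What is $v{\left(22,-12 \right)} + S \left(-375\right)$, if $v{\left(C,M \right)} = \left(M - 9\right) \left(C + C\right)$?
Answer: $109326$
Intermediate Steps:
$v{\left(C,M \right)} = 2 C \left(-9 + M\right)$ ($v{\left(C,M \right)} = \left(-9 + M\right) 2 C = 2 C \left(-9 + M\right)$)
$S = -294$
$v{\left(22,-12 \right)} + S \left(-375\right) = 2 \cdot 22 \left(-9 - 12\right) - -110250 = 2 \cdot 22 \left(-21\right) + 110250 = -924 + 110250 = 109326$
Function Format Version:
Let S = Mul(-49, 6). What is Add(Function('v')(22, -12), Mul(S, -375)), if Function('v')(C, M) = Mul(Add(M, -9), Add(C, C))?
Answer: 109326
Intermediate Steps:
Function('v')(C, M) = Mul(2, C, Add(-9, M)) (Function('v')(C, M) = Mul(Add(-9, M), Mul(2, C)) = Mul(2, C, Add(-9, M)))
S = -294
Add(Function('v')(22, -12), Mul(S, -375)) = Add(Mul(2, 22, Add(-9, -12)), Mul(-294, -375)) = Add(Mul(2, 22, -21), 110250) = Add(-924, 110250) = 109326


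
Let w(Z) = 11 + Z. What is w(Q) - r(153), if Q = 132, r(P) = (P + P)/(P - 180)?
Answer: 463/3 ≈ 154.33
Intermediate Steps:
r(P) = 2*P/(-180 + P) (r(P) = (2*P)/(-180 + P) = 2*P/(-180 + P))
w(Q) - r(153) = (11 + 132) - 2*153/(-180 + 153) = 143 - 2*153/(-27) = 143 - 2*153*(-1)/27 = 143 - 1*(-34/3) = 143 + 34/3 = 463/3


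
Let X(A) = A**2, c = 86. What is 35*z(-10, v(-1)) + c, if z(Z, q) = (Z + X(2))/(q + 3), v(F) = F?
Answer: -19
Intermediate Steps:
z(Z, q) = (4 + Z)/(3 + q) (z(Z, q) = (Z + 2**2)/(q + 3) = (Z + 4)/(3 + q) = (4 + Z)/(3 + q))
35*z(-10, v(-1)) + c = 35*((4 - 10)/(3 - 1)) + 86 = 35*(-6/2) + 86 = 35*((1/2)*(-6)) + 86 = 35*(-3) + 86 = -105 + 86 = -19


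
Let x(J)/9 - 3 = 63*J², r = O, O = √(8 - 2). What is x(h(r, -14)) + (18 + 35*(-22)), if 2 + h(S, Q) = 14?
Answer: 80923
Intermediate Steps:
O = √6 ≈ 2.4495
r = √6 ≈ 2.4495
h(S, Q) = 12 (h(S, Q) = -2 + 14 = 12)
x(J) = 27 + 567*J² (x(J) = 27 + 9*(63*J²) = 27 + 567*J²)
x(h(r, -14)) + (18 + 35*(-22)) = (27 + 567*12²) + (18 + 35*(-22)) = (27 + 567*144) + (18 - 770) = (27 + 81648) - 752 = 81675 - 752 = 80923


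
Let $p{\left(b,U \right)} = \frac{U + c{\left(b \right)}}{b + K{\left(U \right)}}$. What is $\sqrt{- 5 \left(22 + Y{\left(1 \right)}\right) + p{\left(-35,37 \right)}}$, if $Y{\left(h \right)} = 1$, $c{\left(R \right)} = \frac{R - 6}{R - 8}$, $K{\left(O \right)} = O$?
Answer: $\frac{i \sqrt{177547}}{43} \approx 9.7991 i$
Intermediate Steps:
$c{\left(R \right)} = \frac{-6 + R}{-8 + R}$
$p{\left(b,U \right)} = \frac{U + \frac{-6 + b}{-8 + b}}{U + b}$ ($p{\left(b,U \right)} = \frac{U + \frac{-6 + b}{-8 + b}}{b + U} = \frac{U + \frac{-6 + b}{-8 + b}}{U + b}$)
$\sqrt{- 5 \left(22 + Y{\left(1 \right)}\right) + p{\left(-35,37 \right)}} = \sqrt{- 5 \left(22 + 1\right) + \frac{-6 - 35 + 37 \left(-8 - 35\right)}{\left(-8 - 35\right) \left(37 - 35\right)}} = \sqrt{\left(-5\right) 23 + \frac{-6 - 35 + 37 \left(-43\right)}{\left(-43\right) 2}} = \sqrt{-115 - \frac{-6 - 35 - 1591}{86}} = \sqrt{-115 - \frac{1}{86} \left(-1632\right)} = \sqrt{-115 + \frac{816}{43}} = \sqrt{- \frac{4129}{43}} = \frac{i \sqrt{177547}}{43}$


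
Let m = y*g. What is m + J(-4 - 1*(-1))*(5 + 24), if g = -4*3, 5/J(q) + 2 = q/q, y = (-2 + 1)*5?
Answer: -85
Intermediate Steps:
y = -5 (y = -1*5 = -5)
J(q) = -5 (J(q) = 5/(-2 + q/q) = 5/(-2 + 1) = 5/(-1) = 5*(-1) = -5)
g = -12
m = 60 (m = -5*(-12) = 60)
m + J(-4 - 1*(-1))*(5 + 24) = 60 - 5*(5 + 24) = 60 - 5*29 = 60 - 145 = -85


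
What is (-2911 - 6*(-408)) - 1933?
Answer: -2396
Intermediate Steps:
(-2911 - 6*(-408)) - 1933 = (-2911 + 2448) - 1933 = -463 - 1933 = -2396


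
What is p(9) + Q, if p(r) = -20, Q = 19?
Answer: -1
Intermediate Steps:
p(9) + Q = -20 + 19 = -1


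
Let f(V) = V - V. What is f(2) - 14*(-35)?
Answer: 490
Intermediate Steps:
f(V) = 0
f(2) - 14*(-35) = 0 - 14*(-35) = 0 + 490 = 490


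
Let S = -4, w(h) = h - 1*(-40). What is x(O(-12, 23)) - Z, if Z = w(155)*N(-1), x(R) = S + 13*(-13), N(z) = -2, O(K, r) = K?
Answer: 217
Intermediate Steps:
w(h) = 40 + h (w(h) = h + 40 = 40 + h)
x(R) = -173 (x(R) = -4 + 13*(-13) = -4 - 169 = -173)
Z = -390 (Z = (40 + 155)*(-2) = 195*(-2) = -390)
x(O(-12, 23)) - Z = -173 - 1*(-390) = -173 + 390 = 217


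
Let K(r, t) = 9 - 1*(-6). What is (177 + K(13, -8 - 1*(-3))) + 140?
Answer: 332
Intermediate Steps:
K(r, t) = 15 (K(r, t) = 9 + 6 = 15)
(177 + K(13, -8 - 1*(-3))) + 140 = (177 + 15) + 140 = 192 + 140 = 332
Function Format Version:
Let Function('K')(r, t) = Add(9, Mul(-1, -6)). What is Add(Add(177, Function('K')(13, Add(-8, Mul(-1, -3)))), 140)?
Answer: 332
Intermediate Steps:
Function('K')(r, t) = 15 (Function('K')(r, t) = Add(9, 6) = 15)
Add(Add(177, Function('K')(13, Add(-8, Mul(-1, -3)))), 140) = Add(Add(177, 15), 140) = Add(192, 140) = 332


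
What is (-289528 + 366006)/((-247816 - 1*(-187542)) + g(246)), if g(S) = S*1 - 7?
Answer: -76478/60035 ≈ -1.2739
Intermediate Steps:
g(S) = -7 + S (g(S) = S - 7 = -7 + S)
(-289528 + 366006)/((-247816 - 1*(-187542)) + g(246)) = (-289528 + 366006)/((-247816 - 1*(-187542)) + (-7 + 246)) = 76478/((-247816 + 187542) + 239) = 76478/(-60274 + 239) = 76478/(-60035) = 76478*(-1/60035) = -76478/60035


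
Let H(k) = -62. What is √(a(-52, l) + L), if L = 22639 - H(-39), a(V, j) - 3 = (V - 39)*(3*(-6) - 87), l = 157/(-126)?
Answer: √32259 ≈ 179.61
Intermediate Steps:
l = -157/126 (l = 157*(-1/126) = -157/126 ≈ -1.2460)
a(V, j) = 4098 - 105*V (a(V, j) = 3 + (V - 39)*(3*(-6) - 87) = 3 + (-39 + V)*(-18 - 87) = 3 + (-39 + V)*(-105) = 3 + (4095 - 105*V) = 4098 - 105*V)
L = 22701 (L = 22639 - 1*(-62) = 22639 + 62 = 22701)
√(a(-52, l) + L) = √((4098 - 105*(-52)) + 22701) = √((4098 + 5460) + 22701) = √(9558 + 22701) = √32259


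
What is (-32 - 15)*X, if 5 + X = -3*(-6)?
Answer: -611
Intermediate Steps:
X = 13 (X = -5 - 3*(-6) = -5 + 18 = 13)
(-32 - 15)*X = (-32 - 15)*13 = -47*13 = -611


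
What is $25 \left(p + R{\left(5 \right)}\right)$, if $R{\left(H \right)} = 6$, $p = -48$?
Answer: $-1050$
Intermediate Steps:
$25 \left(p + R{\left(5 \right)}\right) = 25 \left(-48 + 6\right) = 25 \left(-42\right) = -1050$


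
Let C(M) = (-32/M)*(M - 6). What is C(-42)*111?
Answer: -28416/7 ≈ -4059.4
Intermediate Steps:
C(M) = -32*(-6 + M)/M (C(M) = (-32/M)*(-6 + M) = -32*(-6 + M)/M)
C(-42)*111 = (-32 + 192/(-42))*111 = (-32 + 192*(-1/42))*111 = (-32 - 32/7)*111 = -256/7*111 = -28416/7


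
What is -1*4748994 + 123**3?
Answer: -2888127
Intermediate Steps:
-1*4748994 + 123**3 = -4748994 + 1860867 = -2888127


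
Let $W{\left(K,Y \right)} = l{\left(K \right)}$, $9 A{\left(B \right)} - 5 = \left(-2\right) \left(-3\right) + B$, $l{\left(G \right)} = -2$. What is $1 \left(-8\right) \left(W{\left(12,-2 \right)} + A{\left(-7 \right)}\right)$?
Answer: $\frac{112}{9} \approx 12.444$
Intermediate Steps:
$A{\left(B \right)} = \frac{11}{9} + \frac{B}{9}$ ($A{\left(B \right)} = \frac{5}{9} + \frac{\left(-2\right) \left(-3\right) + B}{9} = \frac{5}{9} + \frac{6 + B}{9} = \frac{5}{9} + \left(\frac{2}{3} + \frac{B}{9}\right) = \frac{11}{9} + \frac{B}{9}$)
$W{\left(K,Y \right)} = -2$
$1 \left(-8\right) \left(W{\left(12,-2 \right)} + A{\left(-7 \right)}\right) = 1 \left(-8\right) \left(-2 + \left(\frac{11}{9} + \frac{1}{9} \left(-7\right)\right)\right) = - 8 \left(-2 + \left(\frac{11}{9} - \frac{7}{9}\right)\right) = - 8 \left(-2 + \frac{4}{9}\right) = \left(-8\right) \left(- \frac{14}{9}\right) = \frac{112}{9}$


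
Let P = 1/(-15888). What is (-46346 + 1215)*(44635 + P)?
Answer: -32005139630149/15888 ≈ -2.0144e+9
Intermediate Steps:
P = -1/15888 ≈ -6.2941e-5
(-46346 + 1215)*(44635 + P) = (-46346 + 1215)*(44635 - 1/15888) = -45131*709160879/15888 = -32005139630149/15888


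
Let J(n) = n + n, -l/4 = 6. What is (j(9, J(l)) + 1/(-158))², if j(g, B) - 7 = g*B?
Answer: 4509256801/24964 ≈ 1.8063e+5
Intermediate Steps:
l = -24 (l = -4*6 = -24)
J(n) = 2*n
j(g, B) = 7 + B*g (j(g, B) = 7 + g*B = 7 + B*g)
(j(9, J(l)) + 1/(-158))² = ((7 + (2*(-24))*9) + 1/(-158))² = ((7 - 48*9) - 1/158)² = ((7 - 432) - 1/158)² = (-425 - 1/158)² = (-67151/158)² = 4509256801/24964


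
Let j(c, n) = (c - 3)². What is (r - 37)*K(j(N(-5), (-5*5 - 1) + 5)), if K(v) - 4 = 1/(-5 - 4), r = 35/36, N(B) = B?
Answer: -45395/324 ≈ -140.11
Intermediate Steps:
j(c, n) = (-3 + c)²
r = 35/36 (r = 35*(1/36) = 35/36 ≈ 0.97222)
K(v) = 35/9 (K(v) = 4 + 1/(-5 - 4) = 4 + 1/(-9) = 4 - ⅑ = 35/9)
(r - 37)*K(j(N(-5), (-5*5 - 1) + 5)) = (35/36 - 37)*(35/9) = -1297/36*35/9 = -45395/324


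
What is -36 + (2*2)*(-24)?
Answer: -132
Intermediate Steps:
-36 + (2*2)*(-24) = -36 + 4*(-24) = -36 - 96 = -132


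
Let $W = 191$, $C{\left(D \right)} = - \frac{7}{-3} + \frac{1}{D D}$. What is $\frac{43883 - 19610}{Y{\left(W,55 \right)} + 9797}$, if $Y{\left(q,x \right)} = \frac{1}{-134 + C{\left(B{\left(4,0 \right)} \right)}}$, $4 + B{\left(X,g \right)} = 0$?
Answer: $\frac{153332541}{61887601} \approx 2.4776$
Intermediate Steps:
$B{\left(X,g \right)} = -4$ ($B{\left(X,g \right)} = -4 + 0 = -4$)
$C{\left(D \right)} = \frac{7}{3} + \frac{1}{D^{2}}$ ($C{\left(D \right)} = \left(-7\right) \left(- \frac{1}{3}\right) + \frac{1}{D^{2}} = \frac{7}{3} + \frac{1}{D^{2}}$)
$Y{\left(q,x \right)} = - \frac{48}{6317}$ ($Y{\left(q,x \right)} = \frac{1}{-134 + \left(\frac{7}{3} + \frac{1}{16}\right)} = \frac{1}{-134 + \frac{115}{48}} = \frac{1}{- \frac{6317}{48}} = - \frac{48}{6317}$)
$\frac{43883 - 19610}{Y{\left(W,55 \right)} + 9797} = \frac{43883 - 19610}{- \frac{48}{6317} + 9797} = \frac{24273}{\frac{61887601}{6317}} = 24273 \cdot \frac{6317}{61887601} = \frac{153332541}{61887601}$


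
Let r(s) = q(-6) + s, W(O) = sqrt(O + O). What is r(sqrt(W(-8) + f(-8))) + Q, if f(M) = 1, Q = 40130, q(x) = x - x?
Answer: 40130 + sqrt(1 + 4*I) ≈ 40132.0 + 1.2496*I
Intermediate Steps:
q(x) = 0
W(O) = sqrt(2)*sqrt(O) (W(O) = sqrt(2*O) = sqrt(2)*sqrt(O))
r(s) = s (r(s) = 0 + s = s)
r(sqrt(W(-8) + f(-8))) + Q = sqrt(sqrt(2)*sqrt(-8) + 1) + 40130 = sqrt(sqrt(2)*(2*I*sqrt(2)) + 1) + 40130 = sqrt(4*I + 1) + 40130 = sqrt(1 + 4*I) + 40130 = 40130 + sqrt(1 + 4*I)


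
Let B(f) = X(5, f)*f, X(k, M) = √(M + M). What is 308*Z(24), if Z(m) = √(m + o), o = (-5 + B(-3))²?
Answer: 308*√(-5 + 30*I*√6) ≈ 1804.6 + 1931.5*I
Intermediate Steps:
X(k, M) = √2*√M (X(k, M) = √(2*M) = √2*√M)
B(f) = √2*f^(3/2) (B(f) = (√2*√f)*f = √2*f^(3/2))
o = (-5 - 3*I*√6)² (o = (-5 + √2*(-3)^(3/2))² = (-5 + √2*(-3*I*√3))² = (-5 - 3*I*√6)² ≈ -29.0 + 73.485*I)
Z(m) = √(-29 + m + 30*I*√6) (Z(m) = √(m + (-29 + 30*I*√6)) = √(-29 + m + 30*I*√6))
308*Z(24) = 308*√(-29 + 24 + 30*I*√6) = 308*√(-5 + 30*I*√6)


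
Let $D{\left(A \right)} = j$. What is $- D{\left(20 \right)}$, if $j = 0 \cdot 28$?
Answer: $0$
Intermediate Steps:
$j = 0$
$D{\left(A \right)} = 0$
$- D{\left(20 \right)} = \left(-1\right) 0 = 0$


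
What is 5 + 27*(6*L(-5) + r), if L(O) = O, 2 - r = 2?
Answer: -805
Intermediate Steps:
r = 0 (r = 2 - 1*2 = 2 - 2 = 0)
5 + 27*(6*L(-5) + r) = 5 + 27*(6*(-5) + 0) = 5 + 27*(-30 + 0) = 5 + 27*(-30) = 5 - 810 = -805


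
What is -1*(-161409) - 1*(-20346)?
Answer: 181755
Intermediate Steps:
-1*(-161409) - 1*(-20346) = 161409 + 20346 = 181755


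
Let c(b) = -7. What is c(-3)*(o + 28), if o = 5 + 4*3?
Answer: -315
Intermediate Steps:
o = 17 (o = 5 + 12 = 17)
c(-3)*(o + 28) = -7*(17 + 28) = -7*45 = -315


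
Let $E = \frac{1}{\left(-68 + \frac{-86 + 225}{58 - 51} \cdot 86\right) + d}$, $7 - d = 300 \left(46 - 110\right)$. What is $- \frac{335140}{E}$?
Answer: $- \frac{48905974780}{7} \approx -6.9866 \cdot 10^{9}$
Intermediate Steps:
$d = 19207$ ($d = 7 - 300 \left(46 - 110\right) = 7 - 300 \left(-64\right) = 7 - -19200 = 7 + 19200 = 19207$)
$E = \frac{7}{145927}$ ($E = \frac{1}{\left(-68 + \frac{-86 + 225}{58 - 51} \cdot 86\right) + 19207} = \frac{1}{\left(-68 + \frac{139}{7} \cdot 86\right) + 19207} = \frac{1}{\left(-68 + \frac{11954}{7}\right) + 19207} = \frac{1}{\frac{11478}{7} + 19207} = \frac{1}{\frac{145927}{7}} = \frac{7}{145927} \approx 4.7969 \cdot 10^{-5}$)
$- \frac{335140}{E} = - \frac{335140}{\frac{7}{145927}} = \left(-335140\right) \frac{145927}{7} = - \frac{48905974780}{7}$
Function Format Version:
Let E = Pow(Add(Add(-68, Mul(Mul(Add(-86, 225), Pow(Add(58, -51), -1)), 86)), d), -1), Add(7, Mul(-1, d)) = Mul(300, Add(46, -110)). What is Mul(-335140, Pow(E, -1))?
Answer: Rational(-48905974780, 7) ≈ -6.9866e+9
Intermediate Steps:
d = 19207 (d = Add(7, Mul(-1, Mul(300, Add(46, -110)))) = Add(7, Mul(-1, Mul(300, -64))) = Add(7, Mul(-1, -19200)) = Add(7, 19200) = 19207)
E = Rational(7, 145927) (E = Pow(Add(Add(-68, Mul(Mul(Add(-86, 225), Pow(Add(58, -51), -1)), 86)), 19207), -1) = Pow(Add(Add(-68, Mul(Mul(139, Pow(7, -1)), 86)), 19207), -1) = Pow(Add(Add(-68, Mul(Mul(139, Rational(1, 7)), 86)), 19207), -1) = Pow(Add(Add(-68, Mul(Rational(139, 7), 86)), 19207), -1) = Pow(Add(Add(-68, Rational(11954, 7)), 19207), -1) = Pow(Add(Rational(11478, 7), 19207), -1) = Pow(Rational(145927, 7), -1) = Rational(7, 145927) ≈ 4.7969e-5)
Mul(-335140, Pow(E, -1)) = Mul(-335140, Pow(Rational(7, 145927), -1)) = Mul(-335140, Rational(145927, 7)) = Rational(-48905974780, 7)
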